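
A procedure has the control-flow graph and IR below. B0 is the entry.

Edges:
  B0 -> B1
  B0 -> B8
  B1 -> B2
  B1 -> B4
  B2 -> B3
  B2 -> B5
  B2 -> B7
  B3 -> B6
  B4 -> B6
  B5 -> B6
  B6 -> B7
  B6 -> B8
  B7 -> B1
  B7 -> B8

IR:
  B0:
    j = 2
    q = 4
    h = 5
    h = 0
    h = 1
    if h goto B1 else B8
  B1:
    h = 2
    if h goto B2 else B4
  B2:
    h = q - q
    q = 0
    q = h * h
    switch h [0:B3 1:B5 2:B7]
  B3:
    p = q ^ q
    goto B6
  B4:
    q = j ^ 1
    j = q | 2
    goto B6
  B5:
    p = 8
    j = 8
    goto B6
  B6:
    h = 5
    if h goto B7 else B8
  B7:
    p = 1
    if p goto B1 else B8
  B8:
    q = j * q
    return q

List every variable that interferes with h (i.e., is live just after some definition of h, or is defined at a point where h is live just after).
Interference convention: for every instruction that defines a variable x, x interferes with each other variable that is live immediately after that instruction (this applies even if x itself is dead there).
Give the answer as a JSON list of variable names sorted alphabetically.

Answer: ["j", "q"]

Working:
Block summaries:
  B0: {h,j,q} / ∅
  B1: {h} / ∅
  B2: {h,q} / {q}
  B3: {p} / {q}
  B4: {j,q} / {j}
  B5: {j,p} / ∅
  B6: {h} / ∅
  B7: {p} / ∅
  B8: {q} / {j,q}

Liveness:
  B0 li=∅ lo={j,q}
  B1 li={j,q} lo={j,q}
  B2 li={j,q} lo={j,q}
  B3 li={j,q} lo={j,q}
  B4 li={j} lo={j,q}
  B5 li={q} lo={j,q}
  B6 li={j,q} lo={j,q}
  B7 li={j,q} lo={j,q}
  B8 li={j,q} lo=∅

Conflict graph:
  h: {j,q}
  j: {h,p,q}
  p: {j,q}
  q: {h,j,p}

N(h) = ["j", "q"]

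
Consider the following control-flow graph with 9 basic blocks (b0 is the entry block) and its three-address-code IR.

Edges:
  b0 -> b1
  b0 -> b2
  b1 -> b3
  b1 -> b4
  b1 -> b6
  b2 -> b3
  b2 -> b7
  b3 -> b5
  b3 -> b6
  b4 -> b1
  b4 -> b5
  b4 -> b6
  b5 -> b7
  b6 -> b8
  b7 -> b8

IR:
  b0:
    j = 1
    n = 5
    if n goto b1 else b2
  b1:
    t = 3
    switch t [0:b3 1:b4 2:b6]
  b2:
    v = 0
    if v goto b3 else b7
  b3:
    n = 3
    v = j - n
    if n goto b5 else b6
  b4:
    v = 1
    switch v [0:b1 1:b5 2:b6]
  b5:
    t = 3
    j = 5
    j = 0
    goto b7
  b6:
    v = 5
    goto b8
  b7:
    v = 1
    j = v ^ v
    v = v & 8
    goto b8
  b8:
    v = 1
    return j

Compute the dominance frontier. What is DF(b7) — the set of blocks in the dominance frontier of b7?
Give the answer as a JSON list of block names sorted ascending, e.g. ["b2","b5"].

idom tree: b1←b0 b2←b0 b3←b0 b4←b1 b5←b0 b6←b0 b7←b0 b8←b0
Dom at joins:
  b1: preds {b0,b4}: {b0} ∩ {b0,b1,b4} = {b0}; idom=b0
  b3: preds {b1,b2}: {b0,b1} ∩ {b0,b2} = {b0}; idom=b0
  b5: preds {b3,b4}: {b0,b3} ∩ {b0,b1,b4} = {b0}; idom=b0
  b6: preds {b1,b3,b4}: {b0,b1} ∩ {b0,b3} ∩ {b0,b1,b4} = {b0}; idom=b0
  b7: preds {b2,b5}: {b0,b2} ∩ {b0,b5} = {b0}; idom=b0
  b8: preds {b6,b7}: {b0,b6} ∩ {b0,b7} = {b0}; idom=b0

DF derivation:
  b1←b0: walk · to b0
  b1←b4: walk b4→b1 to b0
  b3←b1: walk b1 to b0
  b3←b2: walk b2 to b0
  b5←b3: walk b3 to b0
  b5←b4: walk b4→b1 to b0
  b6←b1: walk b1 to b0
  b6←b3: walk b3 to b0
  b6←b4: walk b4→b1 to b0
  b7←b2: walk b2 to b0
  b7←b5: walk b5 to b0
  b8←b6: walk b6 to b0
  b8←b7: walk b7 to b0
  b0: DF=∅
  b1: DF={b1,b3,b5,b6}
  b2: DF={b3,b7}
  b3: DF={b5,b6}
  b4: DF={b1,b5,b6}
  b5: DF={b7}
  b6: DF={b8}
  b7: DF={b8}
  b8: DF=∅

DF(b7) = ["b8"]

Answer: ["b8"]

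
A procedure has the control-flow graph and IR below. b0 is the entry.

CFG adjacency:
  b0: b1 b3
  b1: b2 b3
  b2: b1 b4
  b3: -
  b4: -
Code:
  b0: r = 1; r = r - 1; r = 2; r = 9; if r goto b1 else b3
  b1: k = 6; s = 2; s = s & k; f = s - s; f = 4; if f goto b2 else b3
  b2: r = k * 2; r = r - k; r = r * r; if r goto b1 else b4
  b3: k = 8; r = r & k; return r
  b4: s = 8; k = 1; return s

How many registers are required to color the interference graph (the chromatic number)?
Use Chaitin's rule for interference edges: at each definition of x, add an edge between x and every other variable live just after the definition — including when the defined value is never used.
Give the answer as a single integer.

Block summaries:
  b0 def {r} use ∅
  b1 def {f,k,s} use ∅
  b2 def {r} use {k}
  b3 def {k,r} use {r}
  b4 def {k,s} use ∅

Backward fixpoint:
  b0: in=∅ out={r}
  b1: in={r} out={k,r}
  b2: in={k} out={r}
  b3: in={r} out=∅
  b4: in=∅ out=∅

Conflict graph:
  f — {k,r}
  k — {f,r,s}
  r — {f,k,s}
  s — {k,r}

Chromatic number:
  lower bound: {f,k,r} mutually conflict ⇒ χ ≥ 3
  3-colouring: c0={k}  c1={r}  c2={f,s}
  χ = 3

Answer: 3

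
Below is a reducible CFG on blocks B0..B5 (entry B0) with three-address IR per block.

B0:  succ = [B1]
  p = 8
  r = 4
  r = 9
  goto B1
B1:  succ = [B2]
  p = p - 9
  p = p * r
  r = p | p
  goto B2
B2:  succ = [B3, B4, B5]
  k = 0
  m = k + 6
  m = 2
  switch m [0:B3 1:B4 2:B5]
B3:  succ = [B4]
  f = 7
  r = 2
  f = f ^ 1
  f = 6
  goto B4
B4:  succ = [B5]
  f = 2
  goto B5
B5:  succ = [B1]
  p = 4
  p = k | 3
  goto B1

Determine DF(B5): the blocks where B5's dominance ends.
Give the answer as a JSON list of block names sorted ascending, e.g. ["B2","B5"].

Answer: ["B1"]

Working:
idom tree: B1←B0 B2←B1 B3←B2 B4←B2 B5←B2
Dom at joins:
  B1: preds {B0,B5}: {B0} ∩ {B0,B1,B2,B5} = {B0}; idom=B0
  B4: preds {B2,B3}: {B0,B1,B2} ∩ {B0,B1,B2,B3} = {B0,B1,B2}; idom=B2
  B5: preds {B2,B4}: {B0,B1,B2} ∩ {B0,B1,B2,B4} = {B0,B1,B2}; idom=B2

DF walk-up:
  B1←B0: walk · to B0
  B1←B5: walk B5→B2→B1 to B0
  B4←B2: walk · to B2
  B4←B3: walk B3 to B2
  B5←B2: walk · to B2
  B5←B4: walk B4 to B2
  B0: DF=∅
  B1: DF={B1}
  B2: DF={B1}
  B3: DF={B4}
  B4: DF={B5}
  B5: DF={B1}

DF(B5) = ["B1"]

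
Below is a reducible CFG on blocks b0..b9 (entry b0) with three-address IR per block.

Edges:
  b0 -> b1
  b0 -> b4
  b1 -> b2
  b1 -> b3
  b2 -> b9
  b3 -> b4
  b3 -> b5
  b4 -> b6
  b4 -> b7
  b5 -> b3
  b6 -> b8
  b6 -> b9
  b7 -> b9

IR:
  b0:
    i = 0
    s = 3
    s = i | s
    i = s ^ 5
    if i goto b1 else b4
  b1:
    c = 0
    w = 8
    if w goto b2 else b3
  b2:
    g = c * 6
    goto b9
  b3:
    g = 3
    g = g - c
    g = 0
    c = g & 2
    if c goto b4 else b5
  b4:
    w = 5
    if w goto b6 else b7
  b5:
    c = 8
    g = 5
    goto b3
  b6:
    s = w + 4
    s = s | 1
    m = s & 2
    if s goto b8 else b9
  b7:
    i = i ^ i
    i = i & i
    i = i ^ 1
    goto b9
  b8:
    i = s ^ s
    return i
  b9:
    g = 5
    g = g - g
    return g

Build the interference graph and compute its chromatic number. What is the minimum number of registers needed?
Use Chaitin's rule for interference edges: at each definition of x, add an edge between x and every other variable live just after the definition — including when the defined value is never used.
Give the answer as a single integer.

Per-block:
  b0 def {i,s} use ∅
  b1 def {c,w} use ∅
  b2 def {g} use {c}
  b3 def {c,g} use {c}
  b4 def {w} use ∅
  b5 def {c,g} use ∅
  b6 def {m,s} use {w}
  b7 def {i} use {i}
  b8 def {i} use {s}
  b9 def {g} use ∅

Liveness:
  b0: in=∅ out={i}
  b1: in={i} out={c,i}
  b2: in={c} out=∅
  b3: in={c,i} out={i}
  b4: in={i} out={i,w}
  b5: in={i} out={c,i}
  b6: in={w} out={s}
  b7: in={i} out=∅
  b8: in={s} out=∅
  b9: in=∅ out=∅

Conflict graph:
  c — {g,i,w}
  g — {c,i}
  i — {c,g,s,w}
  m — {s}
  s — {i,m}
  w — {c,i}

Registers:
  lower bound: {c,g,i} mutually conflict ⇒ χ ≥ 3
  3-colouring: R0={i,m}  R1={c,s}  R2={g,w}
  χ = 3

Answer: 3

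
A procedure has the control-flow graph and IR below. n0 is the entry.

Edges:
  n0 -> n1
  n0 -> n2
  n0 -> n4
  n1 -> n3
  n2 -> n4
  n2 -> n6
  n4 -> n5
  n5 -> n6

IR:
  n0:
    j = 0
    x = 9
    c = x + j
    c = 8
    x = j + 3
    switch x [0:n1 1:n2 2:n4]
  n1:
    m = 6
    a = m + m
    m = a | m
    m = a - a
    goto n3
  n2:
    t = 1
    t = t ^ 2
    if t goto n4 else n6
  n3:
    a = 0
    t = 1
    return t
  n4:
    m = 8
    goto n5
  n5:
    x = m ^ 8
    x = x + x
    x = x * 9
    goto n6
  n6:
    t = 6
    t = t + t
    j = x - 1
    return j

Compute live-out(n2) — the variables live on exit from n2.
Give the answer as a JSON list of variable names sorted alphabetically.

Per-block:
  n0 def {c,j,x} use ∅
  n1 def {a,m} use ∅
  n2 def {t} use ∅
  n3 def {a,t} use ∅
  n4 def {m} use ∅
  n5 def {x} use {m}
  n6 def {j,t} use {x}

Backward fixpoint:
  live n0: ∅→{x}
  live n1: ∅→∅
  live n2: {x}→{x}
  live n3: ∅→∅
  live n4: ∅→{m}
  live n5: {m}→{x}
  live n6: {x}→∅

live-out(n2) = ["x"]

Answer: ["x"]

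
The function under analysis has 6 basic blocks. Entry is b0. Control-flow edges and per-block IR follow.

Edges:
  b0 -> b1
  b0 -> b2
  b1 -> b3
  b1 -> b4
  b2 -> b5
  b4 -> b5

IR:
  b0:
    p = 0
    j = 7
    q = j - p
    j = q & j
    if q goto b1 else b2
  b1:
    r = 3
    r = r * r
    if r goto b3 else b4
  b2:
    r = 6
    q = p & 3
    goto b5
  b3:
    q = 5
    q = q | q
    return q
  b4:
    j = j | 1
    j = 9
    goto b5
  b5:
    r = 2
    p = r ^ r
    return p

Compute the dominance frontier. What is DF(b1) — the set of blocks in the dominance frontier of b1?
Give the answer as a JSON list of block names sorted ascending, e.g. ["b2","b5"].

Answer: ["b5"]

Analysis:
idom tree: b1←b0 b2←b0 b3←b1 b4←b1 b5←b0
Dom at joins:
  b5: preds {b2,b4}: {b0,b2} ∩ {b0,b1,b4} = {b0}; idom=b0

DF walk-up:
  join b5 pred b2: b2 stop@b0
  join b5 pred b4: b4→b1 stop@b0
  b0 → ∅
  b1 → {b5}
  b2 → {b5}
  b3 → ∅
  b4 → {b5}
  b5 → ∅

DF(b1) = ["b5"]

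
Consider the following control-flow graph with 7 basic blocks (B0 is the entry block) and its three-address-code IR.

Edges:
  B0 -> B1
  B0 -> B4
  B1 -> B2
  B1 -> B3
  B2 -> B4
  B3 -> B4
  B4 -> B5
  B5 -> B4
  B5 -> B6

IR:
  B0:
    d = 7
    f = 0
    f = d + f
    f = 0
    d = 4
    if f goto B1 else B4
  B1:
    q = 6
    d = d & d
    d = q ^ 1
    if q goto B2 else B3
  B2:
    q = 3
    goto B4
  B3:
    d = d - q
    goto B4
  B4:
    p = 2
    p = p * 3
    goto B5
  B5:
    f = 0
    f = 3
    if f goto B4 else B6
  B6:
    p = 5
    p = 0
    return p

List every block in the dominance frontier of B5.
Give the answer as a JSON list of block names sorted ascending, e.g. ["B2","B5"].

Answer: ["B4"]

Working:
idom tree: B1←B0 B2←B1 B3←B1 B4←B0 B5←B4 B6←B5
Dom∩ at merges:
  B4: preds {B0,B2,B3,B5}: {B0} ∩ {B0,B1,B2} ∩ {B0,B1,B3} ∩ {B0,B4,B5} = {B0}; idom=B0

DF derivation:
  join B4 pred B0: · stop@B0
  join B4 pred B2: B2→B1 stop@B0
  join B4 pred B3: B3→B1 stop@B0
  join B4 pred B5: B5→B4 stop@B0
  DF(B0)=∅
  DF(B1)={B4}
  DF(B2)={B4}
  DF(B3)={B4}
  DF(B4)={B4}
  DF(B5)={B4}
  DF(B6)=∅

DF(B5) = ["B4"]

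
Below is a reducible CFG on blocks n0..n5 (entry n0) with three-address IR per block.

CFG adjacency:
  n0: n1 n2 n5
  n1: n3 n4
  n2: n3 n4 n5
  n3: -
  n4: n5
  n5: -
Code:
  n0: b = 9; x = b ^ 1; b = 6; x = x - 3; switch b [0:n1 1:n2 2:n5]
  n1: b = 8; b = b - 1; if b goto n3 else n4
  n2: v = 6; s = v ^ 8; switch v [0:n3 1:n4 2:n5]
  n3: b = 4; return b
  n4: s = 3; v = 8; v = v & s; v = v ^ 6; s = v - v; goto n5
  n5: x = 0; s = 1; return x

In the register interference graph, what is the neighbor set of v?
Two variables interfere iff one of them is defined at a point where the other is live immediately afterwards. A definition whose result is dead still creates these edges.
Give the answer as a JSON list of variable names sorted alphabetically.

Answer: ["s"]

Working:
Block summaries:
  n0: {b,x} / ∅
  n1: {b} / ∅
  n2: {s,v} / ∅
  n3: {b} / ∅
  n4: {s,v} / ∅
  n5: {s,x} / ∅

Backward fixpoint:
  n0 li=∅ lo=∅
  n1 li=∅ lo=∅
  n2 li=∅ lo=∅
  n3 li=∅ lo=∅
  n4 li=∅ lo=∅
  n5 li=∅ lo=∅

Interference:
  b↔{x}
  s↔{v,x}
  v↔{s}
  x↔{b,s}

N(v) = ["s"]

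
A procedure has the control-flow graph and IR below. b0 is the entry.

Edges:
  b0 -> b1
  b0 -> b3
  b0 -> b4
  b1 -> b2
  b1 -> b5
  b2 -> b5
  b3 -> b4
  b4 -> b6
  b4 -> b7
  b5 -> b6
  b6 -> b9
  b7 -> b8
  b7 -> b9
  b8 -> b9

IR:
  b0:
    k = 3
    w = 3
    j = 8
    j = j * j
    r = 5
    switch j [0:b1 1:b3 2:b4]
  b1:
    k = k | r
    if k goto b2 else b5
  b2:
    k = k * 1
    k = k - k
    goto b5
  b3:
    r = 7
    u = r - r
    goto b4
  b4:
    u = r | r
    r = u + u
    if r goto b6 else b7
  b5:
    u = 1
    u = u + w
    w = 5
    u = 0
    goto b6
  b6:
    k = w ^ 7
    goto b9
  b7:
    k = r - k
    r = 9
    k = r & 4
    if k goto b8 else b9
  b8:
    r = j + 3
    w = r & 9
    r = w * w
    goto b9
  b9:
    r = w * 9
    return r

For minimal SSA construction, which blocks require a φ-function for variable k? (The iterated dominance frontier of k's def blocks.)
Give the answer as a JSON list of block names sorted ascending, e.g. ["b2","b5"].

Answer: ["b5", "b6", "b9"]

Analysis:
idom tree: b1←b0 b2←b1 b3←b0 b4←b0 b5←b1 b6←b0 b7←b4 b8←b7 b9←b0
Join-block Dom:
  b4: preds {b0,b3}: {b0} ∩ {b0,b3} = {b0}; idom=b0
  b5: preds {b1,b2}: {b0,b1} ∩ {b0,b1,b2} = {b0,b1}; idom=b1
  b6: preds {b4,b5}: {b0,b4} ∩ {b0,b1,b5} = {b0}; idom=b0
  b9: preds {b6,b7,b8}: {b0,b6} ∩ {b0,b4,b7} ∩ {b0,b4,b7,b8} = {b0}; idom=b0

DF walk-up:
  b4←b0: walk · to b0
  b4←b3: walk b3 to b0
  b5←b1: walk · to b1
  b5←b2: walk b2 to b1
  b6←b4: walk b4 to b0
  b6←b5: walk b5→b1 to b0
  b9←b6: walk b6 to b0
  b9←b7: walk b7→b4 to b0
  b9←b8: walk b8→b7→b4 to b0
  DF(b0)=∅
  DF(b1)={b6}
  DF(b2)={b5}
  DF(b3)={b4}
  DF(b4)={b6,b9}
  DF(b5)={b6}
  DF(b6)={b9}
  DF(b7)={b9}
  DF(b8)={b9}
  DF(b9)=∅

φ for k: defs {b0,b1,b2,b6,b7}
  DF⁺ = {b5,b6,b9}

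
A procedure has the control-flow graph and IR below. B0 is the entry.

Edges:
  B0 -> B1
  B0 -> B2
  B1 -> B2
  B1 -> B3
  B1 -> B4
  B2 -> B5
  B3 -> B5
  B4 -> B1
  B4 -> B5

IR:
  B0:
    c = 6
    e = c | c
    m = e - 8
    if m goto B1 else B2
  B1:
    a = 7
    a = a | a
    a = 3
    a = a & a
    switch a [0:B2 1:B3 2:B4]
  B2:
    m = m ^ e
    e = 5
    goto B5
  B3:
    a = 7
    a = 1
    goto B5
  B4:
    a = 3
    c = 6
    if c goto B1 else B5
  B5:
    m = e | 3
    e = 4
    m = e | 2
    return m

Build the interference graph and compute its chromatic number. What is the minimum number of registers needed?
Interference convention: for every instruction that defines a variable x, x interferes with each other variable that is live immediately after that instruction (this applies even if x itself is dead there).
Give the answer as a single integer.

Block summaries:
  B0: def={c,e,m} ue=∅
  B1: def={a} ue=∅
  B2: def={e,m} ue={e,m}
  B3: def={a} ue=∅
  B4: def={a,c} ue=∅
  B5: def={e,m} ue={e}

Live sets:
  B0 li=∅ lo={e,m}
  B1 li={e,m} lo={e,m}
  B2 li={e,m} lo={e}
  B3 li={e} lo={e}
  B4 li={e,m} lo={e,m}
  B5 li={e} lo=∅

Interference:
  a↔{e,m}
  c↔{e,m}
  e↔{a,c,m}
  m↔{a,c,e}

Registers:
  clique {a,e,m} ⇒ need ≥ 3
  3-colouring: c0={e}  c1={m}  c2={a,c}
  χ = 3

Answer: 3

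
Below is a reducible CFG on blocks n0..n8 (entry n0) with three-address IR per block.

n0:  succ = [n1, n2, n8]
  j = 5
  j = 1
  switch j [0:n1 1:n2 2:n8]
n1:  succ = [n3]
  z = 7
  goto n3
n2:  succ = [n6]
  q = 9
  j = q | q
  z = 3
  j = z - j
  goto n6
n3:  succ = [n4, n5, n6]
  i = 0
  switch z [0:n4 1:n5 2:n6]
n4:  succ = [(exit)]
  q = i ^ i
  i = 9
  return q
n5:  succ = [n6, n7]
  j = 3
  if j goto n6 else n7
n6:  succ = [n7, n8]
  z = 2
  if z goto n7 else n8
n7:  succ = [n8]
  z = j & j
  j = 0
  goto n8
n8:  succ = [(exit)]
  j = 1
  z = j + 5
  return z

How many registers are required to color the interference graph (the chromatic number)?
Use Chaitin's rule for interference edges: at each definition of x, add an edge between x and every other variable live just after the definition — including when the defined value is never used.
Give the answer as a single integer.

Answer: 3

Derivation:
def/use:
  n0: def={j} ue=∅
  n1: def={z} ue=∅
  n2: def={j,q,z} ue=∅
  n3: def={i} ue={z}
  n4: def={i,q} ue={i}
  n5: def={j} ue=∅
  n6: def={z} ue=∅
  n7: def={j,z} ue={j}
  n8: def={j,z} ue=∅

Backward fixpoint:
  n0 li=∅ lo={j}
  n1 li={j} lo={j,z}
  n2 li=∅ lo={j}
  n3 li={j,z} lo={i,j}
  n4 li={i} lo=∅
  n5 li=∅ lo={j}
  n6 li={j} lo={j}
  n7 li={j} lo=∅
  n8 li=∅ lo=∅

Interfere edges:
  i: {j,q,z}
  j: {i,z}
  q: {i}
  z: {i,j}

Colouring:
  lower bound: {i,j,z} mutually conflict ⇒ χ ≥ 3
  3-colouring: r0={i}  r1={j,q}  r2={z}
  χ = 3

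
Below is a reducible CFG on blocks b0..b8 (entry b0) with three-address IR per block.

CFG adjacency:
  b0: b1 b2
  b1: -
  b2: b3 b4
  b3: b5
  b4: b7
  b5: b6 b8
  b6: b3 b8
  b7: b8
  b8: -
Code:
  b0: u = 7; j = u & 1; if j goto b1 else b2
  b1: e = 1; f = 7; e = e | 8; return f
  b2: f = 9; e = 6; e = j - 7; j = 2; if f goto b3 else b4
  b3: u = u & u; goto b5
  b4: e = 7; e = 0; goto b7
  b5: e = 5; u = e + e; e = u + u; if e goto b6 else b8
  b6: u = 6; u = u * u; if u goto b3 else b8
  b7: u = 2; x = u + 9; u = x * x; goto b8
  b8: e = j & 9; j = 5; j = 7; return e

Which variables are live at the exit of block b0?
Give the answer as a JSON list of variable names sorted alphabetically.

def/use:
  b0: {j,u} / ∅
  b1: {e,f} / ∅
  b2: {e,f,j} / {j}
  b3: {u} / {u}
  b4: {e} / ∅
  b5: {e,u} / ∅
  b6: {u} / ∅
  b7: {u,x} / ∅
  b8: {e,j} / {j}

Backward fixpoint:
  b0: in=∅ out={j,u}
  b1: in=∅ out=∅
  b2: in={j,u} out={j,u}
  b3: in={j,u} out={j}
  b4: in={j} out={j}
  b5: in={j} out={j}
  b6: in={j} out={j,u}
  b7: in={j} out={j}
  b8: in={j} out=∅

live-out(b0) = ["j", "u"]

Answer: ["j", "u"]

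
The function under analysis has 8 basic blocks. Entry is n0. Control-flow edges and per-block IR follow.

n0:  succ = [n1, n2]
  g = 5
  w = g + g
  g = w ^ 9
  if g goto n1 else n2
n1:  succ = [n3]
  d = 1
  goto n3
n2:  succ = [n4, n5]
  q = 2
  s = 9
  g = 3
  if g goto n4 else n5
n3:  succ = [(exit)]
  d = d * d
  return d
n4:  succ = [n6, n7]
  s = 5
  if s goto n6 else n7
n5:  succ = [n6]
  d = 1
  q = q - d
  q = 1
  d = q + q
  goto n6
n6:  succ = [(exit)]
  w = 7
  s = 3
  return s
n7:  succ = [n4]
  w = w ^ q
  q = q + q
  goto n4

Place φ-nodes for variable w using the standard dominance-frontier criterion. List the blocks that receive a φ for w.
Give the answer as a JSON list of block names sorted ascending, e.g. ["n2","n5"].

idom tree: n1←n0 n2←n0 n3←n1 n4←n2 n5←n2 n6←n2 n7←n4
Join-block Dom:
  n4: preds {n2,n7}: {n0,n2} ∩ {n0,n2,n4,n7} = {n0,n2}; idom=n2
  n6: preds {n4,n5}: {n0,n2,n4} ∩ {n0,n2,n5} = {n0,n2}; idom=n2

Frontier:
  n4←n2: walk · to n2
  n4←n7: walk n7→n4 to n2
  n6←n4: walk n4 to n2
  n6←n5: walk n5 to n2
  DF(n0)=∅
  DF(n1)=∅
  DF(n2)=∅
  DF(n3)=∅
  DF(n4)={n4,n6}
  DF(n5)={n6}
  DF(n6)=∅
  DF(n7)={n4}

φ for w: defs {n0,n6,n7}
  DF⁺ = {n4,n6}

Answer: ["n4", "n6"]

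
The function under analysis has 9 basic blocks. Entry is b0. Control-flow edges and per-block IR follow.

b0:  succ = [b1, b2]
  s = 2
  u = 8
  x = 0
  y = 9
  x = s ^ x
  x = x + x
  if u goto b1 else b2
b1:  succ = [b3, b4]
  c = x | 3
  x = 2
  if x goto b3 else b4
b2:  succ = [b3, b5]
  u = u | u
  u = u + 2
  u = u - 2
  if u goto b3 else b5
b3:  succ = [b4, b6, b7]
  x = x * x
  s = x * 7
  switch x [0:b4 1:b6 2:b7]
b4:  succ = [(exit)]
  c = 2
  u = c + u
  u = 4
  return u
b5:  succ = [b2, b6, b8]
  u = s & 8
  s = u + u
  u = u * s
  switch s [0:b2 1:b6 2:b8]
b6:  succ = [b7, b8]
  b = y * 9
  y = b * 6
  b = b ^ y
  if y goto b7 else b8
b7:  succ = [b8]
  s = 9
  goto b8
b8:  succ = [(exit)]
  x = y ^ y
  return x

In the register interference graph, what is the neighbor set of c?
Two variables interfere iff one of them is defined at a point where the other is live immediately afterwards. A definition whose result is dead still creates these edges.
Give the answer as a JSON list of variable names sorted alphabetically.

Per-block:
  b0: {s,u,x,y} / ∅
  b1: {c,x} / {x}
  b2: {u} / {u}
  b3: {s,x} / {x}
  b4: {c,u} / {u}
  b5: {s,u} / {s}
  b6: {b,y} / {y}
  b7: {s} / ∅
  b8: {x} / {y}

Backward fixpoint:
  b0: in=∅ out={s,u,x,y}
  b1: in={u,x,y} out={u,x,y}
  b2: in={s,u,x,y} out={s,u,x,y}
  b3: in={u,x,y} out={u,y}
  b4: in={u} out=∅
  b5: in={s,x,y} out={s,u,x,y}
  b6: in={y} out={y}
  b7: in={y} out={y}
  b8: in={y} out=∅

Interfere edges:
  b: {y}
  c: {u,y}
  s: {u,x,y}
  u: {c,s,x,y}
  x: {s,u,y}
  y: {b,c,s,u,x}

N(c) = ["u", "y"]

Answer: ["u", "y"]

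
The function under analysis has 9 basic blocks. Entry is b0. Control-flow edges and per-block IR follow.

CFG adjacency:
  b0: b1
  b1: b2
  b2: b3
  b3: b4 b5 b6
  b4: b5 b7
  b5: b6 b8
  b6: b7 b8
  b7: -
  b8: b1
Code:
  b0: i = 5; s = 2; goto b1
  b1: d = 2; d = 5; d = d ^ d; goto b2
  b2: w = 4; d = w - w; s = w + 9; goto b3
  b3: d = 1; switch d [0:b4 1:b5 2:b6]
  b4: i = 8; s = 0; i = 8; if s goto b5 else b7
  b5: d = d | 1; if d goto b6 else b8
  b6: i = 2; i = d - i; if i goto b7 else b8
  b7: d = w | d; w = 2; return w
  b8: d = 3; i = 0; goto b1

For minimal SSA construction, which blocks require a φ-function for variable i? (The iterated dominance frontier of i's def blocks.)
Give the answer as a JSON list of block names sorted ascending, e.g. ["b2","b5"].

Answer: ["b1", "b5", "b6", "b7", "b8"]

Working:
idom tree: b1←b0 b2←b1 b3←b2 b4←b3 b5←b3 b6←b3 b7←b3 b8←b3
Join-block Dom:
  b1: preds {b0,b8}: {b0} ∩ {b0,b1,b2,b3,b8} = {b0}; idom=b0
  b5: preds {b3,b4}: {b0,b1,b2,b3} ∩ {b0,b1,b2,b3,b4} = {b0,b1,b2,b3}; idom=b3
  b6: preds {b3,b5}: {b0,b1,b2,b3} ∩ {b0,b1,b2,b3,b5} = {b0,b1,b2,b3}; idom=b3
  b7: preds {b4,b6}: {b0,b1,b2,b3,b4} ∩ {b0,b1,b2,b3,b6} = {b0,b1,b2,b3}; idom=b3
  b8: preds {b5,b6}: {b0,b1,b2,b3,b5} ∩ {b0,b1,b2,b3,b6} = {b0,b1,b2,b3}; idom=b3

DF derivation:
  b1←b0: walk · to b0
  b1←b8: walk b8→b3→b2→b1 to b0
  b5←b3: walk · to b3
  b5←b4: walk b4 to b3
  b6←b3: walk · to b3
  b6←b5: walk b5 to b3
  b7←b4: walk b4 to b3
  b7←b6: walk b6 to b3
  b8←b5: walk b5 to b3
  b8←b6: walk b6 to b3
  DF(b0)=∅
  DF(b1)={b1}
  DF(b2)={b1}
  DF(b3)={b1}
  DF(b4)={b5,b7}
  DF(b5)={b6,b8}
  DF(b6)={b7,b8}
  DF(b7)=∅
  DF(b8)={b1}

φ for i: defs {b0,b4,b6,b8}
  DF⁺ = {b1,b5,b6,b7,b8}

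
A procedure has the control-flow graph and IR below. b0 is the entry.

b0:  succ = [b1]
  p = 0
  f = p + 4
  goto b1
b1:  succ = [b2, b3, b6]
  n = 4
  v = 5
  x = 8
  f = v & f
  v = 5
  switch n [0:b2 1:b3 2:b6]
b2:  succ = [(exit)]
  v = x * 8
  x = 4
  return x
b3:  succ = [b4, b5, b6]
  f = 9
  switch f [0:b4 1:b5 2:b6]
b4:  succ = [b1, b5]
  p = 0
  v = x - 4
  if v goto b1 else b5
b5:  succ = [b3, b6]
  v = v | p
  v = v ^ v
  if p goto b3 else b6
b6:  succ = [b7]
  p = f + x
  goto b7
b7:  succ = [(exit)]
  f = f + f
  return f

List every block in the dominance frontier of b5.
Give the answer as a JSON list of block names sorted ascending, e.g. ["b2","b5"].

Answer: ["b3", "b6"]

Derivation:
idom tree: b1←b0 b2←b1 b3←b1 b4←b3 b5←b3 b6←b1 b7←b6
Join-block Dom:
  b1: preds {b0,b4}: {b0} ∩ {b0,b1,b3,b4} = {b0}; idom=b0
  b3: preds {b1,b5}: {b0,b1} ∩ {b0,b1,b3,b5} = {b0,b1}; idom=b1
  b5: preds {b3,b4}: {b0,b1,b3} ∩ {b0,b1,b3,b4} = {b0,b1,b3}; idom=b3
  b6: preds {b1,b3,b5}: {b0,b1} ∩ {b0,b1,b3} ∩ {b0,b1,b3,b5} = {b0,b1}; idom=b1

DF derivation:
  b1←b0: walk · to b0
  b1←b4: walk b4→b3→b1 to b0
  b3←b1: walk · to b1
  b3←b5: walk b5→b3 to b1
  b5←b3: walk · to b3
  b5←b4: walk b4 to b3
  b6←b1: walk · to b1
  b6←b3: walk b3 to b1
  b6←b5: walk b5→b3 to b1
  DF(b0)=∅
  DF(b1)={b1}
  DF(b2)=∅
  DF(b3)={b1,b3,b6}
  DF(b4)={b1,b5}
  DF(b5)={b3,b6}
  DF(b6)=∅
  DF(b7)=∅

DF(b5) = ["b3", "b6"]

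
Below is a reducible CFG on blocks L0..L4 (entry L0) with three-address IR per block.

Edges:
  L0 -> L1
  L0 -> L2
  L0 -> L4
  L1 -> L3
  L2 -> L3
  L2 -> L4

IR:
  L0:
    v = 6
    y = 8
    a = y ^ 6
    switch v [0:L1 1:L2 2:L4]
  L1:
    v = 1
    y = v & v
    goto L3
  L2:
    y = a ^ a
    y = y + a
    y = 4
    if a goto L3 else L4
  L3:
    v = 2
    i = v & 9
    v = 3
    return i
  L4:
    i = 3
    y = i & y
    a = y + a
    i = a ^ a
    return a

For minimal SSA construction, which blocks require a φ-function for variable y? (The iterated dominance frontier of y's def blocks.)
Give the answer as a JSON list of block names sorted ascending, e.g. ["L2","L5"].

idom tree: L1←L0 L2←L0 L3←L0 L4←L0
Dom at joins:
  L3: preds {L1,L2}: {L0,L1} ∩ {L0,L2} = {L0}; idom=L0
  L4: preds {L0,L2}: {L0} ∩ {L0,L2} = {L0}; idom=L0

DF derivation:
  L3←L1: walk L1 to L0
  L3←L2: walk L2 to L0
  L4←L0: walk · to L0
  L4←L2: walk L2 to L0
  L0: DF=∅
  L1: DF={L3}
  L2: DF={L3,L4}
  L3: DF=∅
  L4: DF=∅

φ for y: defs {L0,L1,L2,L4}
  DF⁺ = {L3,L4}

Answer: ["L3", "L4"]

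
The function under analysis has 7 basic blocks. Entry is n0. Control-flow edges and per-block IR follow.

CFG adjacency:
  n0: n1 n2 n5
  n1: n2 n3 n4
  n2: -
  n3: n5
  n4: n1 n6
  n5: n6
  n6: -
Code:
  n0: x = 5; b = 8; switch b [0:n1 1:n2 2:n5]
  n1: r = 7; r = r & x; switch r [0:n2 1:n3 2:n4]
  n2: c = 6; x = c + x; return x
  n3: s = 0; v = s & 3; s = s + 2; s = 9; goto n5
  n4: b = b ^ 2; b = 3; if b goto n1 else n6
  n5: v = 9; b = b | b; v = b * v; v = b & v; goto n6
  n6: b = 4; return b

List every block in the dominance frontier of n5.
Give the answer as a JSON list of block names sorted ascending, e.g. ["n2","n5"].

Answer: ["n6"]

Analysis:
idom tree: n1←n0 n2←n0 n3←n1 n4←n1 n5←n0 n6←n0
Join-block Dom:
  n1: preds {n0,n4}: {n0} ∩ {n0,n1,n4} = {n0}; idom=n0
  n2: preds {n0,n1}: {n0} ∩ {n0,n1} = {n0}; idom=n0
  n5: preds {n0,n3}: {n0} ∩ {n0,n1,n3} = {n0}; idom=n0
  n6: preds {n4,n5}: {n0,n1,n4} ∩ {n0,n5} = {n0}; idom=n0

DF derivation:
  n1←n0: walk · to n0
  n1←n4: walk n4→n1 to n0
  n2←n0: walk · to n0
  n2←n1: walk n1 to n0
  n5←n0: walk · to n0
  n5←n3: walk n3→n1 to n0
  n6←n4: walk n4→n1 to n0
  n6←n5: walk n5 to n0
  n0 → ∅
  n1 → {n1,n2,n5,n6}
  n2 → ∅
  n3 → {n5}
  n4 → {n1,n6}
  n5 → {n6}
  n6 → ∅

DF(n5) = ["n6"]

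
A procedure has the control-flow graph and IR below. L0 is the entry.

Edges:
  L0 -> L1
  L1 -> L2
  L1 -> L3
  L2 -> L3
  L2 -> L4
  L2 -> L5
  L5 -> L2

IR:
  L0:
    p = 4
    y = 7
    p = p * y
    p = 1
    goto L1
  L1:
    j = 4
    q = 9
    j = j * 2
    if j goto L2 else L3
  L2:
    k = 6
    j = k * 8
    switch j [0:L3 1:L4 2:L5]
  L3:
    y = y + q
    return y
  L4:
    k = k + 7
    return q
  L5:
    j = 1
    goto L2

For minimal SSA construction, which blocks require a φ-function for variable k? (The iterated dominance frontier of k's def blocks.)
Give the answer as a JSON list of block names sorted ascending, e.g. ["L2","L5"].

Answer: ["L2", "L3"]

Analysis:
idom tree: L1←L0 L2←L1 L3←L1 L4←L2 L5←L2
Dom∩ at merges:
  L2: preds {L1,L5}: {L0,L1} ∩ {L0,L1,L2,L5} = {L0,L1}; idom=L1
  L3: preds {L1,L2}: {L0,L1} ∩ {L0,L1,L2} = {L0,L1}; idom=L1

DF derivation:
  join L2 pred L1: · stop@L1
  join L2 pred L5: L5→L2 stop@L1
  join L3 pred L1: · stop@L1
  join L3 pred L2: L2 stop@L1
  DF(L0)=∅
  DF(L1)=∅
  DF(L2)={L2,L3}
  DF(L3)=∅
  DF(L4)=∅
  DF(L5)={L2}

φ for k: defs {L2,L4}
  DF⁺ = {L2,L3}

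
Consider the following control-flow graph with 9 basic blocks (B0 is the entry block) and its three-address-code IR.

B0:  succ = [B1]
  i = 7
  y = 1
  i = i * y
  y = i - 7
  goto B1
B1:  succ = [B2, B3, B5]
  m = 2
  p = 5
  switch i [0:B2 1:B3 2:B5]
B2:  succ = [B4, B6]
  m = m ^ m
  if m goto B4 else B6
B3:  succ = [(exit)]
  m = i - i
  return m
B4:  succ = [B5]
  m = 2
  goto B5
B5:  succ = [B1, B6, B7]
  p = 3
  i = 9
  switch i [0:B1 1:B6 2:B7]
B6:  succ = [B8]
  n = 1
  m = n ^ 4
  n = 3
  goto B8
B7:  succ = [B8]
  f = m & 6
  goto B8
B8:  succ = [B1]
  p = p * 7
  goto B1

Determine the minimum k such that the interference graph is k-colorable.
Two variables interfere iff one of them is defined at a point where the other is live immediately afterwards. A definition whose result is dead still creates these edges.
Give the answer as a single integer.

Block summaries:
  B0 def {i,y} use ∅
  B1 def {m,p} use {i}
  B2 def {m} use {m}
  B3 def {m} use {i}
  B4 def {m} use ∅
  B5 def {i,p} use ∅
  B6 def {m,n} use ∅
  B7 def {f} use {m}
  B8 def {p} use {p}

Backward fixpoint:
  live B0: ∅→{i}
  live B1: {i}→{i,m,p}
  live B2: {i,m,p}→{i,p}
  live B3: {i}→∅
  live B4: ∅→{m}
  live B5: {m}→{i,m,p}
  live B6: {i,p}→{i,p}
  live B7: {i,m,p}→{i,p}
  live B8: {i,p}→{i}

Conflict graph:
  f — {i,p}
  i — {f,m,n,p,y}
  m — {i,p}
  n — {i,p}
  p — {f,i,m,n}
  y — {i}

Registers:
  lower bound: {f,i,p} mutually conflict ⇒ χ ≥ 3
  3-colouring: c0={i}  c1={p,y}  c2={f,m,n}
  χ = 3

Answer: 3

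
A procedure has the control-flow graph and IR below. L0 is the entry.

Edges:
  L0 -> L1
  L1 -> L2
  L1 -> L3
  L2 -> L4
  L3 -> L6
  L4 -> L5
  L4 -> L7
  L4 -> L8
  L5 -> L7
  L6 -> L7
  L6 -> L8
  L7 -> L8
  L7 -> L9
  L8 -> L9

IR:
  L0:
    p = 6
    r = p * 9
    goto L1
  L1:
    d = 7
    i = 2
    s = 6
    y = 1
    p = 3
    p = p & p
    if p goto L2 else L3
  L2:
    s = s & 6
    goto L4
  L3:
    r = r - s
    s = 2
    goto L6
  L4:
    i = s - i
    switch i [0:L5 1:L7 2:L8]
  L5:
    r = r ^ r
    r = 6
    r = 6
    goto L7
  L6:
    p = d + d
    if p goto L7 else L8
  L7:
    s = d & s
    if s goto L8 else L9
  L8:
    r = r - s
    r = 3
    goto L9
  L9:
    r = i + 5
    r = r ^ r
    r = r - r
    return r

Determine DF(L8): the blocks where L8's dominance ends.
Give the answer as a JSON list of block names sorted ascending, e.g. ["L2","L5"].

idom tree: L1←L0 L2←L1 L3←L1 L4←L2 L5←L4 L6←L3 L7←L1 L8←L1 L9←L1
Dom at joins:
  L7: preds {L4,L5,L6}: {L0,L1,L2,L4} ∩ {L0,L1,L2,L4,L5} ∩ {L0,L1,L3,L6} = {L0,L1}; idom=L1
  L8: preds {L4,L6,L7}: {L0,L1,L2,L4} ∩ {L0,L1,L3,L6} ∩ {L0,L1,L7} = {L0,L1}; idom=L1
  L9: preds {L7,L8}: {L0,L1,L7} ∩ {L0,L1,L8} = {L0,L1}; idom=L1

Frontier:
  L7←L4: walk L4→L2 to L1
  L7←L5: walk L5→L4→L2 to L1
  L7←L6: walk L6→L3 to L1
  L8←L4: walk L4→L2 to L1
  L8←L6: walk L6→L3 to L1
  L8←L7: walk L7 to L1
  L9←L7: walk L7 to L1
  L9←L8: walk L8 to L1
  L0 → ∅
  L1 → ∅
  L2 → {L7,L8}
  L3 → {L7,L8}
  L4 → {L7,L8}
  L5 → {L7}
  L6 → {L7,L8}
  L7 → {L8,L9}
  L8 → {L9}
  L9 → ∅

DF(L8) = ["L9"]

Answer: ["L9"]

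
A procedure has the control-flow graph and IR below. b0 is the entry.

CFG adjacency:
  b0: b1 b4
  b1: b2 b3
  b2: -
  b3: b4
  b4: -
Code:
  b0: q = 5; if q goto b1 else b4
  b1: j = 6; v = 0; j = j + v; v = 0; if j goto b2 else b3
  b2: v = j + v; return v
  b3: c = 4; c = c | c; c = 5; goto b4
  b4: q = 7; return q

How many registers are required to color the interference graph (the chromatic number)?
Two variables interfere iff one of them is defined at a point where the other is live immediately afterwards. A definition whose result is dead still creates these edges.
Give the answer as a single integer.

Answer: 2

Derivation:
Per-block:
  b0 def {q} use ∅
  b1 def {j,v} use ∅
  b2 def {v} use {j,v}
  b3 def {c} use ∅
  b4 def {q} use ∅

Live sets:
  live b0: ∅→∅
  live b1: ∅→{j,v}
  live b2: {j,v}→∅
  live b3: ∅→∅
  live b4: ∅→∅

Interfere edges:
  c: ∅
  j: {v}
  q: ∅
  v: {j}

Chromatic number:
  {j,v} pairwise interfere (2-clique) ⇒ χ ≥ 2
  2-colouring: R0={c,j,q}  R1={v}
  χ = 2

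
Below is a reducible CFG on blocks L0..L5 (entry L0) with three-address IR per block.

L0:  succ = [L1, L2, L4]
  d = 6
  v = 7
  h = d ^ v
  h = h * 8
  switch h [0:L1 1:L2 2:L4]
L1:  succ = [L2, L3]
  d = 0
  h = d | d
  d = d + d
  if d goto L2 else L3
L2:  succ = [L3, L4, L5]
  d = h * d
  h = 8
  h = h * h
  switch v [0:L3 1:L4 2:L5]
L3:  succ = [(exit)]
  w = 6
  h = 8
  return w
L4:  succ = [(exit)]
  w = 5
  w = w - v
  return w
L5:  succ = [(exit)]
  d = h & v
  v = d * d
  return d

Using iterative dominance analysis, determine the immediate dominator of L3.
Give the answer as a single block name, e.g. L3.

Answer: L0

Working:
idom tree: L1←L0 L2←L0 L3←L0 L4←L0 L5←L2
Dom∩ at merges:
  L2: preds {L0,L1}: {L0} ∩ {L0,L1} = {L0}; idom=L0
  L3: preds {L1,L2}: {L0,L1} ∩ {L0,L2} = {L0}; idom=L0
  L4: preds {L0,L2}: {L0} ∩ {L0,L2} = {L0}; idom=L0

idom(L3) = L0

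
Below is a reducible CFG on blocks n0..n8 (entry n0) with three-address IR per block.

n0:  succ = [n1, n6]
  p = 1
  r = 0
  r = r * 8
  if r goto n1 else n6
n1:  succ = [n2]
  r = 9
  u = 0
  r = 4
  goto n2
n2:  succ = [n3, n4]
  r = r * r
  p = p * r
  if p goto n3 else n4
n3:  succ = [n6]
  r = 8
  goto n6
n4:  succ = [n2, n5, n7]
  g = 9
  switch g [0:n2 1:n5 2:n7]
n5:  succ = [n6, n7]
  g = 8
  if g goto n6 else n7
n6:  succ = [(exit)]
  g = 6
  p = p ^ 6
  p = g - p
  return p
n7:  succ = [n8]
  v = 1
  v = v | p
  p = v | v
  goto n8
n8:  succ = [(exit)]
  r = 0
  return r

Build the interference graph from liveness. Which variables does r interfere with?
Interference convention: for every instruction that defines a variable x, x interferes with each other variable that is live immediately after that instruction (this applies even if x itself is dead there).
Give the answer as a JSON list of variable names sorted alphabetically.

def/use:
  n0 def {p,r} use ∅
  n1 def {r,u} use ∅
  n2 def {p,r} use {p,r}
  n3 def {r} use ∅
  n4 def {g} use ∅
  n5 def {g} use ∅
  n6 def {g,p} use {p}
  n7 def {p,v} use {p}
  n8 def {r} use ∅

Live sets:
  live n0: ∅→{p}
  live n1: {p}→{p,r}
  live n2: {p,r}→{p,r}
  live n3: {p}→{p}
  live n4: {p,r}→{p,r}
  live n5: {p}→{p}
  live n6: {p}→∅
  live n7: {p}→∅
  live n8: ∅→∅

Interference:
  g↔{p,r}
  p↔{g,r,u,v}
  r↔{g,p}
  u↔{p}
  v↔{p}

N(r) = ["g", "p"]

Answer: ["g", "p"]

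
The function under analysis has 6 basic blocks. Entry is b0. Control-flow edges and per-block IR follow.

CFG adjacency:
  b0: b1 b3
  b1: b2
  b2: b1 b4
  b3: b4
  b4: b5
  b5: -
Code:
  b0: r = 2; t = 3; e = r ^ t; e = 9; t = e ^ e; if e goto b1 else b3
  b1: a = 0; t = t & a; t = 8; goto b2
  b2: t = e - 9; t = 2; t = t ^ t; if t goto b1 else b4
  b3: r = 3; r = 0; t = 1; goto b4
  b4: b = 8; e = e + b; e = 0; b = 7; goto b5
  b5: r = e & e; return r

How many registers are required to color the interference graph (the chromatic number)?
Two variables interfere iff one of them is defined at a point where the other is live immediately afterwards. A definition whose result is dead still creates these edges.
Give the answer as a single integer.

def/use:
  b0: {e,r,t} / ∅
  b1: {a,t} / {t}
  b2: {t} / {e}
  b3: {r,t} / ∅
  b4: {b,e} / {e}
  b5: {r} / {e}

Backward fixpoint:
  b0 li=∅ lo={e,t}
  b1 li={e,t} lo={e}
  b2 li={e} lo={e,t}
  b3 li={e} lo={e}
  b4 li={e} lo={e}
  b5 li={e} lo=∅

Interference:
  a — {e,t}
  b — {e}
  e — {a,b,r,t}
  r — {e,t}
  t — {a,e,r}

Colouring:
  lower bound: {a,e,t} mutually conflict ⇒ χ ≥ 3
  assign a→R2 b→R1 e→R0 r→R2 t→R1 — no edge inside a register ⇒ χ ≤ 3
  χ = 3

Answer: 3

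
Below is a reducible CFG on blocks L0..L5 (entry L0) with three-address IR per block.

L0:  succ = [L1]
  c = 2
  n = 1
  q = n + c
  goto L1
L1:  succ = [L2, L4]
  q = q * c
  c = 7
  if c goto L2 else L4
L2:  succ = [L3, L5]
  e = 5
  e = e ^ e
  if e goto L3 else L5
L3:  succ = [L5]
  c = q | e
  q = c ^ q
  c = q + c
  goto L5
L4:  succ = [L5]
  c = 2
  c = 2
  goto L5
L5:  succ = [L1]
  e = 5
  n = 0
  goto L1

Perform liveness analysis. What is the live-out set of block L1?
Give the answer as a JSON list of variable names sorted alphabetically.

Answer: ["c", "q"]

Working:
Per-block:
  L0 def {c,n,q} use ∅
  L1 def {c,q} use {c,q}
  L2 def {e} use ∅
  L3 def {c,q} use {e,q}
  L4 def {c} use ∅
  L5 def {e,n} use ∅

Liveness:
  L0 li=∅ lo={c,q}
  L1 li={c,q} lo={c,q}
  L2 li={c,q} lo={c,e,q}
  L3 li={e,q} lo={c,q}
  L4 li={q} lo={c,q}
  L5 li={c,q} lo={c,q}

live-out(L1) = ["c", "q"]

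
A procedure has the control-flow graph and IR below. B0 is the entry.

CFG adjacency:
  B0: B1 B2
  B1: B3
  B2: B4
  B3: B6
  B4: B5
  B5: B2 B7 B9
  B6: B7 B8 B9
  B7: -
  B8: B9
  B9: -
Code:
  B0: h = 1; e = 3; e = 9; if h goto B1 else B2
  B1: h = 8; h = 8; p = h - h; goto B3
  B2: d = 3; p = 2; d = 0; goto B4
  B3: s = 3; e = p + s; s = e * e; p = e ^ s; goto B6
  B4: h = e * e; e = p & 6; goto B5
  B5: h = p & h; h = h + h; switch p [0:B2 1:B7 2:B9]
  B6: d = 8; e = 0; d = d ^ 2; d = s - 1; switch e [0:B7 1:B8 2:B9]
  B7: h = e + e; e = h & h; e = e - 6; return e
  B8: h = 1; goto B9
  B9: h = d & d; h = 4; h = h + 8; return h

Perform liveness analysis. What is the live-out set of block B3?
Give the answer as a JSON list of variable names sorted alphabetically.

Per-block:
  B0 def {e,h} use ∅
  B1 def {h,p} use ∅
  B2 def {d,p} use ∅
  B3 def {e,p,s} use {p}
  B4 def {e,h} use {e,p}
  B5 def {h} use {h,p}
  B6 def {d,e} use {s}
  B7 def {e,h} use {e}
  B8 def {h} use ∅
  B9 def {h} use {d}

Liveness:
  B0 li=∅ lo={e}
  B1 li=∅ lo={p}
  B2 li={e} lo={d,e,p}
  B3 li={p} lo={s}
  B4 li={d,e,p} lo={d,e,h,p}
  B5 li={d,e,h,p} lo={d,e}
  B6 li={s} lo={d,e}
  B7 li={e} lo=∅
  B8 li={d} lo={d}
  B9 li={d} lo=∅

live-out(B3) = ["s"]

Answer: ["s"]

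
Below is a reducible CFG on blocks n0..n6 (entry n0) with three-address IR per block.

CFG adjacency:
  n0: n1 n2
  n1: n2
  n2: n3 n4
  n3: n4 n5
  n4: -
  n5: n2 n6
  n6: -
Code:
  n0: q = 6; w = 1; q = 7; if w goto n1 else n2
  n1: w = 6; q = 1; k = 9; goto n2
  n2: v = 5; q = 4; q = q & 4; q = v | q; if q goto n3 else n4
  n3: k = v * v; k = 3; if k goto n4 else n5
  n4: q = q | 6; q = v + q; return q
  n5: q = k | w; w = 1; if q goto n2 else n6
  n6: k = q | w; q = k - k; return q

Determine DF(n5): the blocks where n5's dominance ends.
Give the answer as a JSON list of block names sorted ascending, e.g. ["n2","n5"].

Answer: ["n2"]

Working:
idom tree: n1←n0 n2←n0 n3←n2 n4←n2 n5←n3 n6←n5
Dom∩ at merges:
  n2: preds {n0,n1,n5}: {n0} ∩ {n0,n1} ∩ {n0,n2,n3,n5} = {n0}; idom=n0
  n4: preds {n2,n3}: {n0,n2} ∩ {n0,n2,n3} = {n0,n2}; idom=n2

DF walk-up:
  n2←n0: walk · to n0
  n2←n1: walk n1 to n0
  n2←n5: walk n5→n3→n2 to n0
  n4←n2: walk · to n2
  n4←n3: walk n3 to n2
  DF(n0)=∅
  DF(n1)={n2}
  DF(n2)={n2}
  DF(n3)={n2,n4}
  DF(n4)=∅
  DF(n5)={n2}
  DF(n6)=∅

DF(n5) = ["n2"]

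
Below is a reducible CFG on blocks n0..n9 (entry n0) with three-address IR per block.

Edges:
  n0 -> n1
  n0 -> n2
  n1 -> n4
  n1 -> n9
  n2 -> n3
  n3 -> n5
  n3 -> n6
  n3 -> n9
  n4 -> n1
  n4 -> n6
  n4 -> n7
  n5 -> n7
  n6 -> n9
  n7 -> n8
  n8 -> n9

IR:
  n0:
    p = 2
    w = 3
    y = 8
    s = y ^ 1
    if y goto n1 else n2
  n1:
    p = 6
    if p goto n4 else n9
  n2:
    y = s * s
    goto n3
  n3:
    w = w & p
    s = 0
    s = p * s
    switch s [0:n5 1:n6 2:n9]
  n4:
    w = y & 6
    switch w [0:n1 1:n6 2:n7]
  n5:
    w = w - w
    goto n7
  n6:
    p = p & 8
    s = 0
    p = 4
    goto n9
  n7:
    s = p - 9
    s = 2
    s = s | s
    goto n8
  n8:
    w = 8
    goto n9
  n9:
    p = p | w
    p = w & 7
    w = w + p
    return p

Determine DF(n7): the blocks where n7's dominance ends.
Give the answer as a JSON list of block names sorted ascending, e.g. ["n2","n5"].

Answer: ["n9"]

Working:
idom tree: n1←n0 n2←n0 n3←n2 n4←n1 n5←n3 n6←n0 n7←n0 n8←n7 n9←n0
Dom∩ at merges:
  n1: preds {n0,n4}: {n0} ∩ {n0,n1,n4} = {n0}; idom=n0
  n6: preds {n3,n4}: {n0,n2,n3} ∩ {n0,n1,n4} = {n0}; idom=n0
  n7: preds {n4,n5}: {n0,n1,n4} ∩ {n0,n2,n3,n5} = {n0}; idom=n0
  n9: preds {n1,n3,n6,n8}: {n0,n1} ∩ {n0,n2,n3} ∩ {n0,n6} ∩ {n0,n7,n8} = {n0}; idom=n0

DF walk-up:
  n1←n0: walk · to n0
  n1←n4: walk n4→n1 to n0
  n6←n3: walk n3→n2 to n0
  n6←n4: walk n4→n1 to n0
  n7←n4: walk n4→n1 to n0
  n7←n5: walk n5→n3→n2 to n0
  n9←n1: walk n1 to n0
  n9←n3: walk n3→n2 to n0
  n9←n6: walk n6 to n0
  n9←n8: walk n8→n7 to n0
  n0: DF=∅
  n1: DF={n1,n6,n7,n9}
  n2: DF={n6,n7,n9}
  n3: DF={n6,n7,n9}
  n4: DF={n1,n6,n7}
  n5: DF={n7}
  n6: DF={n9}
  n7: DF={n9}
  n8: DF={n9}
  n9: DF=∅

DF(n7) = ["n9"]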